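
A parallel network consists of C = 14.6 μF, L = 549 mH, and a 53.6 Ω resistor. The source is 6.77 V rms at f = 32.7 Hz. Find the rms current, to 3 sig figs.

132 mA

ω = 2πf = 205.5 rad/s
X_L = ωL = 113 Ω
X_C = 1/(ωC) = 333 Ω
Parallel: admittances add. Y = 1/R + 1/(jωL) + jωC
Y = (0.0187 − j0.00587) S
|Y| = 0.0196 S → |Z| = 1/|Y| = 51.1 Ω, ∠Z = −∠Y = 17.5°
I = V/|Z| = 6.77/51.1 = 132 mA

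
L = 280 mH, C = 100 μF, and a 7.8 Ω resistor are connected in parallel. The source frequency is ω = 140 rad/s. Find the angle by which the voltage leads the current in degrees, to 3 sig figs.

5.13°

X_L = ωL = 39.2 Ω
X_C = 1/(ωC) = 71.4 Ω
Parallel: admittances add. Y = 1/R + 1/(jωL) + jωC
Y = (0.128 − j0.0115) S
|Y| = 0.129 S → |Z| = 1/|Y| = 7.77 Ω, ∠Z = −∠Y = 5.13°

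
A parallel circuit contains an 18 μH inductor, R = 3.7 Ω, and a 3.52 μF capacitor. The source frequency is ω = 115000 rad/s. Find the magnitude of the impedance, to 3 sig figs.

X_L = ωL = 2.07 Ω
X_C = 1/(ωC) = 2.47 Ω
Parallel: admittances add. Y = 1/R + 1/(jωL) + jωC
Y = (0.270 − j0.0783) S
|Y| = 0.281 S → |Z| = 1/|Y| = 3.55 Ω, ∠Z = −∠Y = 16.2°

3.55 Ω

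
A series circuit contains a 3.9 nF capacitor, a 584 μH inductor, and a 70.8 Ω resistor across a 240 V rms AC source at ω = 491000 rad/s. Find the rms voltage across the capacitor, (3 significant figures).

510 V

X_L = ωL = 287 Ω
X_C = 1/(ωC) = 522 Ω
Net reactance X = X_L − X_C = -235 Ω
Z = 70.8 − j235 Ω
|Z| = √(70.8² + 235²) = 246 Ω
I = V/|Z| = 976 mA
V_C = I·|Z_C| = 0.976 × 522 = 510 V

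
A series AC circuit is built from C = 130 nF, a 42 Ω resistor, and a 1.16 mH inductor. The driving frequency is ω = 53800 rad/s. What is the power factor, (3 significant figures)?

0.462

X_L = ωL = 62.4 Ω
X_C = 1/(ωC) = 143 Ω
Net reactance X = X_L − X_C = -80.6 Ω
Z = 42.0 − j80.6 Ω
|Z| = √(42.0² + 80.6²) = 90.9 Ω
∠Z = arctan(-80.6/42.0) = -62.5°
cos φ = cos(-62.5°) = 0.462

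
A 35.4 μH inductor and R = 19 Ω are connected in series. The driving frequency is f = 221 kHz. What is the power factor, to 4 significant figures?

ω = 2πf = 1.389e+06 rad/s
X_L = ωL = 49.16 Ω
Z = 19.00 + j49.16 Ω
|Z| = √(19.00² + 49.16²) = 52.70 Ω
∠Z = arctan(49.16/19.00) = 68.87°
cos φ = cos(68.87°) = 0.3605

0.3605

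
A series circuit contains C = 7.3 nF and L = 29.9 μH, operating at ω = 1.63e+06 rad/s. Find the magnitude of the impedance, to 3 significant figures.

35.3 Ω

X_L = ωL = 48.7 Ω
X_C = 1/(ωC) = 84.0 Ω
Net reactance X = X_L − X_C = -35.3 Ω
Z = − j35.3 Ω
|Z| = √(0² + 35.3²) = 35.3 Ω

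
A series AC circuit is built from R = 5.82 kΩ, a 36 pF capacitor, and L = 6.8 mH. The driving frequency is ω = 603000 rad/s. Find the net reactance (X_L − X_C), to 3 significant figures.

-42000 Ω

X_L = ωL = 4100 Ω
X_C = 1/(ωC) = 46100 Ω
X = 4100 − 46100 = -42000 Ω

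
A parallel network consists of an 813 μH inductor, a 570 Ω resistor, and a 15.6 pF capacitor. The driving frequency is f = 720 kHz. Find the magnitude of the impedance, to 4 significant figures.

ω = 2πf = 4.524e+06 rad/s
X_L = ωL = 3678 Ω
X_C = 1/(ωC) = 14170 Ω
Parallel: admittances add. Y = 1/R + 1/(jωL) + jωC
Y = (0.001754 − j0.0002013) S
|Y| = 0.001766 S → |Z| = 1/|Y| = 566.3 Ω, ∠Z = −∠Y = 6.546°

566.3 Ω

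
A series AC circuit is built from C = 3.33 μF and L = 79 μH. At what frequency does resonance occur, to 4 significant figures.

9.813 kHz

ω₀ = 1/√(LC) = 1/√(7.9e-05 × 3.33e-06) = 61650 rad/s
f₀ = ω₀/(2π) = 9.813 kHz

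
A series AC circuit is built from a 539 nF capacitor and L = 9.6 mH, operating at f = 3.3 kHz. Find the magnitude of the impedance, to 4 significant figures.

109.6 Ω

ω = 2πf = 20730 rad/s
X_L = ωL = 199.1 Ω
X_C = 1/(ωC) = 89.48 Ω
Net reactance X = X_L − X_C = 109.6 Ω
Z = j109.6 Ω
|Z| = √(0² + 109.6²) = 109.6 Ω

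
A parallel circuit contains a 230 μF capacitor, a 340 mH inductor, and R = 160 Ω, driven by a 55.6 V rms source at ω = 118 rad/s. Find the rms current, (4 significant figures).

368.7 mA

X_L = ωL = 40.12 Ω
X_C = 1/(ωC) = 36.85 Ω
Parallel: admittances add. Y = 1/R + 1/(jωL) + jωC
Y = (0.006250 + j0.002215) S
|Y| = 0.006631 S → |Z| = 1/|Y| = 150.8 Ω, ∠Z = −∠Y = -19.51°
I = V/|Z| = 55.6/150.8 = 368.7 mA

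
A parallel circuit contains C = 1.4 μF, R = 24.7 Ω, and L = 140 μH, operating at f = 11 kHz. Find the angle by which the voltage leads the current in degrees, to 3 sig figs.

ω = 2πf = 69120 rad/s
X_L = ωL = 9.68 Ω
X_C = 1/(ωC) = 10.3 Ω
Parallel: admittances add. Y = 1/R + 1/(jωL) + jωC
Y = (0.0405 − j0.00659) S
|Y| = 0.0410 S → |Z| = 1/|Y| = 24.4 Ω, ∠Z = −∠Y = 9.24°

9.24°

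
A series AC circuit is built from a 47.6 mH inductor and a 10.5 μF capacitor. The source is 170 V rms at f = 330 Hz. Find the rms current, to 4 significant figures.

ω = 2πf = 2073 rad/s
X_L = ωL = 98.70 Ω
X_C = 1/(ωC) = 45.93 Ω
Net reactance X = X_L − X_C = 52.76 Ω
Z = j52.76 Ω
|Z| = √(0² + 52.76²) = 52.76 Ω
I = V/|Z| = 170/52.76 = 3.222 A

3.222 A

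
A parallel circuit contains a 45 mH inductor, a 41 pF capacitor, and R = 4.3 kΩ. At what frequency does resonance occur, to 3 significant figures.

117 kHz

ω₀ = 1/√(LC) = 1/√(0.045 × 4.1e-11) = 736200 rad/s
f₀ = ω₀/(2π) = 117 kHz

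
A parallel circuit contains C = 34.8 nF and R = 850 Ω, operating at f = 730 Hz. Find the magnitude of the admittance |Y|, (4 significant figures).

ω = 2πf = 4587 rad/s
X_C = 1/(ωC) = 6265 Ω
Parallel: admittances add. Y = 1/R + jωC
Y = (0.001176 + j0.0001596) S
|Y| = 0.001187 S → |Z| = 1/|Y| = 842.3 Ω, ∠Z = −∠Y = -7.726°

1.187 mS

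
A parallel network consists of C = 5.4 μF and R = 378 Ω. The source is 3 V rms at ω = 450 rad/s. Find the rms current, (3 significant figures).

X_C = 1/(ωC) = 412 Ω
Parallel: admittances add. Y = 1/R + jωC
Y = (0.00265 + j0.00243) S
|Y| = 0.00359 S → |Z| = 1/|Y| = 278 Ω, ∠Z = −∠Y = -42.6°
I = V/|Z| = 3/278 = 10.8 mA

10.8 mA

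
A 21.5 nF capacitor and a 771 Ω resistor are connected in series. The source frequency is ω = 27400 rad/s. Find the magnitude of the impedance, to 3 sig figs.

1860 Ω

X_C = 1/(ωC) = 1700 Ω
Z = 771 − j1700 Ω
|Z| = √(771² + 1700²) = 1860 Ω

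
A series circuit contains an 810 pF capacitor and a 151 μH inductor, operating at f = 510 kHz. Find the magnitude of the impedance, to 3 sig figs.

ω = 2πf = 3.204e+06 rad/s
X_L = ωL = 484 Ω
X_C = 1/(ωC) = 385 Ω
Net reactance X = X_L − X_C = 98.6 Ω
Z = j98.6 Ω
|Z| = √(0² + 98.6²) = 98.6 Ω

98.6 Ω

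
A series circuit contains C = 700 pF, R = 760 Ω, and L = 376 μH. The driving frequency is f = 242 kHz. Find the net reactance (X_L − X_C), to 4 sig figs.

ω = 2πf = 1.521e+06 rad/s
X_L = ωL = 571.7 Ω
X_C = 1/(ωC) = 939.5 Ω
X = 571.7 − 939.5 = -367.8 Ω

-367.8 Ω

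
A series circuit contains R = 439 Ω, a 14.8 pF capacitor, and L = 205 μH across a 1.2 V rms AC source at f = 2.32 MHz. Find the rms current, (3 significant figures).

704 μA

ω = 2πf = 1.458e+07 rad/s
X_L = ωL = 2990 Ω
X_C = 1/(ωC) = 4640 Ω
Net reactance X = X_L − X_C = -1650 Ω
Z = 439 − j1650 Ω
|Z| = √(439² + 1650²) = 1700 Ω
I = V/|Z| = 1.2/1700 = 704 μA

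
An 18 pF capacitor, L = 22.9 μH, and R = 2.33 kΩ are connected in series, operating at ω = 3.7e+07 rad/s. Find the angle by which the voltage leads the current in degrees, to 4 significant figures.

-15.68°

X_L = ωL = 847.3 Ω
X_C = 1/(ωC) = 1502 Ω
Net reactance X = X_L − X_C = -654.2 Ω
Z = 2330 − j654.2 Ω
|Z| = √(2330² + 654.2²) = 2420 Ω
∠Z = arctan(-654.2/2330) = -15.68°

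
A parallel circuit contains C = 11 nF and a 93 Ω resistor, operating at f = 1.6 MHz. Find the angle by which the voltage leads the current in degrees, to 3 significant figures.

-84.4°

ω = 2πf = 1.005e+07 rad/s
X_C = 1/(ωC) = 9.04 Ω
Parallel: admittances add. Y = 1/R + jωC
Y = (0.0108 + j0.111) S
|Y| = 0.111 S → |Z| = 1/|Y| = 9.00 Ω, ∠Z = −∠Y = -84.4°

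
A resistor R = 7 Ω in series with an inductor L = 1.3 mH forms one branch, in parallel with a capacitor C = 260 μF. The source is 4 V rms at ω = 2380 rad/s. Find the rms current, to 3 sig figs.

X_L = ωL = 3.09 Ω
X_C = 1/(ωC) = 1.62 Ω
Branch 1 (R+jX_L): Z₁ = 7.00 + j3.09 Ω, |Z₁| = 7.65 Ω
Branch 2 (−jX_C): Z₂ = −j1.62 Ω
Parallel: Z = Z₁Z₂/(Z₁+Z₂), |Z| = 1.73 Ω, ∠Z = -78.1°
I = V/|Z| = 4/1.73 = 2.31 A

2.31 A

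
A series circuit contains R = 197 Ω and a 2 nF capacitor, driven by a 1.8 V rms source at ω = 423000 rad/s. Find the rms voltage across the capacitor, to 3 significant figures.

X_C = 1/(ωC) = 1180 Ω
Z = 197 − j1180 Ω
|Z| = √(197² + 1180²) = 1200 Ω
I = V/|Z| = 1.50 mA
V_C = I·|Z_C| = 0.00150 × 1180 = 1.78 V

1.78 V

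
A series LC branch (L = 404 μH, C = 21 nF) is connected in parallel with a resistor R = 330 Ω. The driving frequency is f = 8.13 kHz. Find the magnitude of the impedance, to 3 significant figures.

ω = 2πf = 51080 rad/s
X_L = ωL = 20.6 Ω
X_C = 1/(ωC) = 932 Ω
Branch 1: Z₁ = R = 330 Ω
Branch 2 (series LC): Z₂ = j(X_L − X_C) = −j912 Ω
Parallel: Z = Z₁Z₂/(Z₁+Z₂), |Z| = 310 Ω, ∠Z = -19.9°

310 Ω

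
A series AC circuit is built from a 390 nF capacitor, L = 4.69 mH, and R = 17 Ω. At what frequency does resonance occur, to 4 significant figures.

ω₀ = 1/√(LC) = 1/√(0.00469 × 3.9e-07) = 23380 rad/s
f₀ = ω₀/(2π) = 3.721 kHz

3.721 kHz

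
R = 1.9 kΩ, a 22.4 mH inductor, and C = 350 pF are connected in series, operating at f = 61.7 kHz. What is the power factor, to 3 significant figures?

0.822

ω = 2πf = 387700 rad/s
X_L = ωL = 8680 Ω
X_C = 1/(ωC) = 7370 Ω
Net reactance X = X_L − X_C = 1310 Ω
Z = 1900 + j1310 Ω
|Z| = √(1900² + 1310²) = 2310 Ω
∠Z = arctan(1310/1900) = 34.7°
cos φ = cos(34.7°) = 0.822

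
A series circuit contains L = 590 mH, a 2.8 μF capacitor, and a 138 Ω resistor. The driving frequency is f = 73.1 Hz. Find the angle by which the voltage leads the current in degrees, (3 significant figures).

-74.8°

ω = 2πf = 459.3 rad/s
X_L = ωL = 271 Ω
X_C = 1/(ωC) = 778 Ω
Net reactance X = X_L − X_C = -507 Ω
Z = 138 − j507 Ω
|Z| = √(138² + 507²) = 525 Ω
∠Z = arctan(-507/138) = -74.8°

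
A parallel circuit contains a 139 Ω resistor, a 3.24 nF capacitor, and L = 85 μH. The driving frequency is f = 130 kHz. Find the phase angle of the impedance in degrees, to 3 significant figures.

ω = 2πf = 816800 rad/s
X_L = ωL = 69.4 Ω
X_C = 1/(ωC) = 378 Ω
Parallel: admittances add. Y = 1/R + 1/(jωL) + jωC
Y = (0.00719 − j0.0118) S
|Y| = 0.0138 S → |Z| = 1/|Y| = 72.6 Ω, ∠Z = −∠Y = 58.5°

58.5°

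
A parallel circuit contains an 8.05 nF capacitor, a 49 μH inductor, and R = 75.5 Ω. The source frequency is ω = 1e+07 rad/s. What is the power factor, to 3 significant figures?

0.166

X_L = ωL = 490 Ω
X_C = 1/(ωC) = 12.4 Ω
Parallel: admittances add. Y = 1/R + 1/(jωL) + jωC
Y = (0.0132 + j0.0785) S
|Y| = 0.0796 S → |Z| = 1/|Y| = 12.6 Ω, ∠Z = −∠Y = -80.4°
cos φ = cos(-80.4°) = 0.166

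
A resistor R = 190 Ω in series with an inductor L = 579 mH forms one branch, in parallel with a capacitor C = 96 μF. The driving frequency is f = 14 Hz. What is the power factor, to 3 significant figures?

0.567

ω = 2πf = 87.96 rad/s
X_L = ωL = 50.9 Ω
X_C = 1/(ωC) = 118 Ω
Branch 1 (R+jX_L): Z₁ = 190 + j50.9 Ω, |Z₁| = 197 Ω
Branch 2 (−jX_C): Z₂ = −j118 Ω
Parallel: Z = Z₁Z₂/(Z₁+Z₂), |Z| = 116 Ω, ∠Z = -55.4°
cos φ = cos(-55.4°) = 0.567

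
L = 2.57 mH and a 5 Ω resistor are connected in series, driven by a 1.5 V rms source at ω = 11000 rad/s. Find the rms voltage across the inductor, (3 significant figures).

X_L = ωL = 28.3 Ω
Z = 5.00 + j28.3 Ω
|Z| = √(5.00² + 28.3²) = 28.7 Ω
I = V/|Z| = 52.2 mA
V_L = I·|Z_L| = 0.0522 × 28.3 = 1.48 V

1.48 V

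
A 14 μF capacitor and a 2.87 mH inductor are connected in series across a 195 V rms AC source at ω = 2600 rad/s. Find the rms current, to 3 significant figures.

9.74 A

X_L = ωL = 7.46 Ω
X_C = 1/(ωC) = 27.5 Ω
Net reactance X = X_L − X_C = -20.0 Ω
Z = − j20.0 Ω
|Z| = √(0² + 20.0²) = 20.0 Ω
I = V/|Z| = 195/20.0 = 9.74 A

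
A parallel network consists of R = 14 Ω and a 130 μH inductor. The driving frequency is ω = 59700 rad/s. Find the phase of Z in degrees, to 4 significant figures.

61.00°

X_L = ωL = 7.761 Ω
Parallel: admittances add. Y = 1/R + 1/(jωL)
Y = (0.07143 − j0.1288) S
|Y| = 0.1473 S → |Z| = 1/|Y| = 6.788 Ω, ∠Z = −∠Y = 61.00°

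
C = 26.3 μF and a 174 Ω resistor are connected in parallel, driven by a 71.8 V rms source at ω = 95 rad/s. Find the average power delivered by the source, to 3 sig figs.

X_C = 1/(ωC) = 400 Ω
Parallel: admittances add. Y = 1/R + jωC
Y = (0.00575 + j0.00250) S
|Y| = 0.00627 S → |Z| = 1/|Y| = 160 Ω, ∠Z = −∠Y = -23.5°
I = V/|Z| = 450 mA
P = VI cos φ = 71.8 × 0.450 × cos(-23.5°) = 29.6 W

29.6 W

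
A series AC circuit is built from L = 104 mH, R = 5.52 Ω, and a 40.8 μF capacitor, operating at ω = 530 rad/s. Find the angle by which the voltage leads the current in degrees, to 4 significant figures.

X_L = ωL = 55.12 Ω
X_C = 1/(ωC) = 46.24 Ω
Net reactance X = X_L − X_C = 8.875 Ω
Z = 5.520 + j8.875 Ω
|Z| = √(5.520² + 8.875²) = 10.45 Ω
∠Z = arctan(8.875/5.520) = 58.12°

58.12°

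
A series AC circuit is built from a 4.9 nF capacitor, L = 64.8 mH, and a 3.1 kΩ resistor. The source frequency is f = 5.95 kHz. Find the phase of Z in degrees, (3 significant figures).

-44.4°

ω = 2πf = 37380 rad/s
X_L = ωL = 2420 Ω
X_C = 1/(ωC) = 5460 Ω
Net reactance X = X_L − X_C = -3040 Ω
Z = 3100 − j3040 Ω
|Z| = √(3100² + 3040²) = 4340 Ω
∠Z = arctan(-3040/3100) = -44.4°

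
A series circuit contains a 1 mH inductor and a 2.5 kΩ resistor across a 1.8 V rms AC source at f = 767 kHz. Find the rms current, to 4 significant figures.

ω = 2πf = 4.819e+06 rad/s
X_L = ωL = 4819 Ω
Z = 2500 + j4819 Ω
|Z| = √(2500² + 4819²) = 5429 Ω
I = V/|Z| = 1.8/5429 = 331.5 μA

331.5 μA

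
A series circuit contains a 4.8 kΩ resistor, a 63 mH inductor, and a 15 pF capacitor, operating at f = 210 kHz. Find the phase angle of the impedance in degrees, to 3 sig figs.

81.6°

ω = 2πf = 1.319e+06 rad/s
X_L = ωL = 83100 Ω
X_C = 1/(ωC) = 50500 Ω
Net reactance X = X_L − X_C = 32600 Ω
Z = 4800 + j32600 Ω
|Z| = √(4800² + 32600²) = 33000 Ω
∠Z = arctan(32600/4800) = 81.6°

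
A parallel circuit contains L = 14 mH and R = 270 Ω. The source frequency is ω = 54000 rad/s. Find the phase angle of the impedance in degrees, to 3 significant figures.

X_L = ωL = 756 Ω
Parallel: admittances add. Y = 1/R + 1/(jωL)
Y = (0.00370 − j0.00132) S
|Y| = 0.00393 S → |Z| = 1/|Y| = 254 Ω, ∠Z = −∠Y = 19.7°

19.7°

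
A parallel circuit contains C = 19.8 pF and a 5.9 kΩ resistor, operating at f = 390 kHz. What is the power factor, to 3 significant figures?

0.961

ω = 2πf = 2.45e+06 rad/s
X_C = 1/(ωC) = 20600 Ω
Parallel: admittances add. Y = 1/R + jωC
Y = (0.000169 + j4.85e-05) S
|Y| = 0.000176 S → |Z| = 1/|Y| = 5670 Ω, ∠Z = −∠Y = -16.0°
cos φ = cos(-16.0°) = 0.961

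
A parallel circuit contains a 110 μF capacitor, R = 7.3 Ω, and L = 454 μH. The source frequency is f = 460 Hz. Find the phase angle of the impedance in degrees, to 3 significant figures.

ω = 2πf = 2890 rad/s
X_L = ωL = 1.31 Ω
X_C = 1/(ωC) = 3.15 Ω
Parallel: admittances add. Y = 1/R + 1/(jωL) + jωC
Y = (0.137 − j0.444) S
|Y| = 0.465 S → |Z| = 1/|Y| = 2.15 Ω, ∠Z = −∠Y = 72.9°

72.9°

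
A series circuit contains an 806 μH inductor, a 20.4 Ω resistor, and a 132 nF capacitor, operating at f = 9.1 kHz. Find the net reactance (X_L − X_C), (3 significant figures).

ω = 2πf = 57180 rad/s
X_L = ωL = 46.1 Ω
X_C = 1/(ωC) = 132 Ω
X = 46.1 − 132 = -86.4 Ω

-86.4 Ω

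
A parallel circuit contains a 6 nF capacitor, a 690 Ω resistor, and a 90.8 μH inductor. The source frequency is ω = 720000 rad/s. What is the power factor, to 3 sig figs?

X_L = ωL = 65.4 Ω
X_C = 1/(ωC) = 231 Ω
Parallel: admittances add. Y = 1/R + 1/(jωL) + jωC
Y = (0.00145 − j0.0110) S
|Y| = 0.0111 S → |Z| = 1/|Y| = 90.3 Ω, ∠Z = −∠Y = 82.5°
cos φ = cos(82.5°) = 0.131

0.131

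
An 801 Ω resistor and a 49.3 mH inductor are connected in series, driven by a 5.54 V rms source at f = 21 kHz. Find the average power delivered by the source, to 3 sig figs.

ω = 2πf = 131900 rad/s
X_L = ωL = 6500 Ω
Z = 801 + j6500 Ω
|Z| = √(801² + 6500²) = 6550 Ω
∠Z = arctan(6500/801) = 83.0°
I = V/|Z| = 845 μA
P = VI cos φ = 5.54 × 0.000845 × cos(83.0°) = 572 μW

572 μW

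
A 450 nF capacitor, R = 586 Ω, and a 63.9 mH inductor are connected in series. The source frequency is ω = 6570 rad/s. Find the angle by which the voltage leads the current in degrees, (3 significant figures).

7.93°

X_L = ωL = 420 Ω
X_C = 1/(ωC) = 338 Ω
Net reactance X = X_L − X_C = 81.6 Ω
Z = 586 + j81.6 Ω
|Z| = √(586² + 81.6²) = 592 Ω
∠Z = arctan(81.6/586) = 7.93°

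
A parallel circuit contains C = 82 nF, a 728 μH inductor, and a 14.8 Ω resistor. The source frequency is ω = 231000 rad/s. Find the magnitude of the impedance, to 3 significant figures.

X_L = ωL = 168 Ω
X_C = 1/(ωC) = 52.8 Ω
Parallel: admittances add. Y = 1/R + 1/(jωL) + jωC
Y = (0.0676 + j0.0130) S
|Y| = 0.0688 S → |Z| = 1/|Y| = 14.5 Ω, ∠Z = −∠Y = -10.9°

14.5 Ω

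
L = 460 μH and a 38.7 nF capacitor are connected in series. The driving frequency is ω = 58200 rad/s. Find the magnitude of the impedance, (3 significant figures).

X_L = ωL = 26.8 Ω
X_C = 1/(ωC) = 444 Ω
Net reactance X = X_L − X_C = -417 Ω
Z = − j417 Ω
|Z| = √(0² + 417²) = 417 Ω

417 Ω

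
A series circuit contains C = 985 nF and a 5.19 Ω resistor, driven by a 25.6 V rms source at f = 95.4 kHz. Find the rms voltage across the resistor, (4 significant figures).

ω = 2πf = 599400 rad/s
X_C = 1/(ωC) = 1.694 Ω
Z = 5.190 − j1.694 Ω
|Z| = √(5.190² + 1.694²) = 5.459 Ω
I = V/|Z| = 4.689 A
V_R = I·|Z_R| = 4.689 × 5.190 = 24.34 V

24.34 V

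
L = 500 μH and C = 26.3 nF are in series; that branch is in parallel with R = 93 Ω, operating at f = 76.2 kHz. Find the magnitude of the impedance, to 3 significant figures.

ω = 2πf = 478800 rad/s
X_L = ωL = 239 Ω
X_C = 1/(ωC) = 79.4 Ω
Branch 1: Z₁ = R = 93.0 Ω
Branch 2 (series LC): Z₂ = j(X_L − X_C) = j160 Ω
Parallel: Z = Z₁Z₂/(Z₁+Z₂), |Z| = 80.4 Ω, ∠Z = 30.2°

80.4 Ω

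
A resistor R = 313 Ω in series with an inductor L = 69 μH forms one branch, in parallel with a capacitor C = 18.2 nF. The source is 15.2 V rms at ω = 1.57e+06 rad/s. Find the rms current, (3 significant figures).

422 mA

X_L = ωL = 108 Ω
X_C = 1/(ωC) = 35.0 Ω
Branch 1 (R+jX_L): Z₁ = 313 + j108 Ω, |Z₁| = 331 Ω
Branch 2 (−jX_C): Z₂ = −j35.0 Ω
Parallel: Z = Z₁Z₂/(Z₁+Z₂), |Z| = 36.1 Ω, ∠Z = -84.1°
I = V/|Z| = 15.2/36.1 = 422 mA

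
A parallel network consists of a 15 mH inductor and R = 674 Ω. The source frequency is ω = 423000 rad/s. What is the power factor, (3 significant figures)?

X_L = ωL = 6340 Ω
Parallel: admittances add. Y = 1/R + 1/(jωL)
Y = (0.00148 − j0.000158) S
|Y| = 0.00149 S → |Z| = 1/|Y| = 670 Ω, ∠Z = −∠Y = 6.06°
cos φ = cos(6.06°) = 0.994

0.994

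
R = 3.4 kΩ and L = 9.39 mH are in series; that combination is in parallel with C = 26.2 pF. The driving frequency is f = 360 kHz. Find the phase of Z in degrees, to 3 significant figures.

ω = 2πf = 2.262e+06 rad/s
X_L = ωL = 21200 Ω
X_C = 1/(ωC) = 16900 Ω
Branch 1 (R+jX_L): Z₁ = 3400 + j21200 Ω, |Z₁| = 21500 Ω
Branch 2 (−jX_C): Z₂ = −j16900 Ω
Parallel: Z = Z₁Z₂/(Z₁+Z₂), |Z| = 65600 Ω, ∠Z = -61.2°

-61.2°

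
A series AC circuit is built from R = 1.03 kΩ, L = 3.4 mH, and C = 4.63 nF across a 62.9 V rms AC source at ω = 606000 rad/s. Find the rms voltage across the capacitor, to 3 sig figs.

11.3 V

X_L = ωL = 2060 Ω
X_C = 1/(ωC) = 356 Ω
Net reactance X = X_L − X_C = 1700 Ω
Z = 1030 + j1700 Ω
|Z| = √(1030² + 1700²) = 1990 Ω
I = V/|Z| = 31.6 mA
V_C = I·|Z_C| = 0.0316 × 356 = 11.3 V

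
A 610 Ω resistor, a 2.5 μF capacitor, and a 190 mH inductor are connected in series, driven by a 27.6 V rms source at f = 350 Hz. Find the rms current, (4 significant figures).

42.20 mA

ω = 2πf = 2199 rad/s
X_L = ωL = 417.8 Ω
X_C = 1/(ωC) = 181.9 Ω
Net reactance X = X_L − X_C = 235.9 Ω
Z = 610.0 + j235.9 Ω
|Z| = √(610.0² + 235.9²) = 654.0 Ω
I = V/|Z| = 27.6/654.0 = 42.20 mA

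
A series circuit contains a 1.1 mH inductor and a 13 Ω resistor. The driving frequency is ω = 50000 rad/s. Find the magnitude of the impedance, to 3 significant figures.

56.5 Ω

X_L = ωL = 55.0 Ω
Z = 13.0 + j55.0 Ω
|Z| = √(13.0² + 55.0²) = 56.5 Ω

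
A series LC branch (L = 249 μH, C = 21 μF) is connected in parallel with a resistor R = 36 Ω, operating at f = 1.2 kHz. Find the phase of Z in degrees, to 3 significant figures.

ω = 2πf = 7540 rad/s
X_L = ωL = 1.88 Ω
X_C = 1/(ωC) = 6.32 Ω
Branch 1: Z₁ = R = 36.0 Ω
Branch 2 (series LC): Z₂ = j(X_L − X_C) = −j4.44 Ω
Parallel: Z = Z₁Z₂/(Z₁+Z₂), |Z| = 4.40 Ω, ∠Z = -83.0°

-83.0°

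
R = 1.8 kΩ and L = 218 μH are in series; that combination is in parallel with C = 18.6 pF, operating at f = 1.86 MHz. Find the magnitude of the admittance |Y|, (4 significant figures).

190.2 μS

ω = 2πf = 1.169e+07 rad/s
X_L = ωL = 2548 Ω
X_C = 1/(ωC) = 4600 Ω
Branch 1 (R+jX_L): Z₁ = 1800 + j2548 Ω, |Z₁| = 3119 Ω
Branch 2 (−jX_C): Z₂ = −j4600 Ω
Parallel: Z = Z₁Z₂/(Z₁+Z₂), |Z| = 5256 Ω, ∠Z = 13.51°
|Y| = 1/|Z| = 190.2 μS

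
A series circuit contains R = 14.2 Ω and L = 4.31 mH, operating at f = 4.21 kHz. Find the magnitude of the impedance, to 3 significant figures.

115 Ω

ω = 2πf = 26450 rad/s
X_L = ωL = 114 Ω
Z = 14.2 + j114 Ω
|Z| = √(14.2² + 114²) = 115 Ω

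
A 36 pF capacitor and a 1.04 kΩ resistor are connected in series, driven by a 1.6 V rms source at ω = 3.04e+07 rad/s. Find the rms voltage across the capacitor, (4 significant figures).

X_C = 1/(ωC) = 913.7 Ω
Z = 1040 − j913.7 Ω
|Z| = √(1040² + 913.7²) = 1384 Ω
I = V/|Z| = 1.156 mA
V_C = I·|Z_C| = 0.001156 × 913.7 = 1.056 V

1.056 V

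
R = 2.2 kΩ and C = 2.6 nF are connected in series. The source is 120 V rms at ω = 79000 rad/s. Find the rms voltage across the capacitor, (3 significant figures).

109 V

X_C = 1/(ωC) = 4870 Ω
Z = 2200 − j4870 Ω
|Z| = √(2200² + 4870²) = 5340 Ω
I = V/|Z| = 22.5 mA
V_C = I·|Z_C| = 0.0225 × 4870 = 109 V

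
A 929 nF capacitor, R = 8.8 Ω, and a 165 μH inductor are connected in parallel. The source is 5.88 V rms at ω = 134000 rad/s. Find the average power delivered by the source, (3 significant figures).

X_L = ωL = 22.1 Ω
X_C = 1/(ωC) = 8.03 Ω
Parallel: admittances add. Y = 1/R + 1/(jωL) + jωC
Y = (0.114 + j0.0793) S
|Y| = 0.139 S → |Z| = 1/|Y| = 7.22 Ω, ∠Z = −∠Y = -34.9°
I = V/|Z| = 815 mA
P = VI cos φ = 5.88 × 0.815 × cos(-34.9°) = 3.93 W

3.93 W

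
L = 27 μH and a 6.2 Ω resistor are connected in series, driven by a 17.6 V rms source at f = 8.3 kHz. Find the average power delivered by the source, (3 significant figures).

47.5 W

ω = 2πf = 52150 rad/s
X_L = ωL = 1.41 Ω
Z = 6.20 + j1.41 Ω
|Z| = √(6.20² + 1.41²) = 6.36 Ω
∠Z = arctan(1.41/6.20) = 12.8°
I = V/|Z| = 2.77 A
P = VI cos φ = 17.6 × 2.77 × cos(12.8°) = 47.5 W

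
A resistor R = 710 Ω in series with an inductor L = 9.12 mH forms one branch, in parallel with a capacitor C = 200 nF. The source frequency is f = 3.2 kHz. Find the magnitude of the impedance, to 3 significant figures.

ω = 2πf = 20110 rad/s
X_L = ωL = 183 Ω
X_C = 1/(ωC) = 249 Ω
Branch 1 (R+jX_L): Z₁ = 710 + j183 Ω, |Z₁| = 733 Ω
Branch 2 (−jX_C): Z₂ = −j249 Ω
Parallel: Z = Z₁Z₂/(Z₁+Z₂), |Z| = 256 Ω, ∠Z = -70.3°

256 Ω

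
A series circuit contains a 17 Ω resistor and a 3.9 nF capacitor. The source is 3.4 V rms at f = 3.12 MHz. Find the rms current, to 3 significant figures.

159 mA

ω = 2πf = 1.96e+07 rad/s
X_C = 1/(ωC) = 13.1 Ω
Z = 17.0 − j13.1 Ω
|Z| = √(17.0² + 13.1²) = 21.4 Ω
I = V/|Z| = 3.4/21.4 = 159 mA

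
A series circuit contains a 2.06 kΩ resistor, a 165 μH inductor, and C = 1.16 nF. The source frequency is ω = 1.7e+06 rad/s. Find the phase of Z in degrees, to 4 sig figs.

-6.277°

X_L = ωL = 280.5 Ω
X_C = 1/(ωC) = 507.1 Ω
Net reactance X = X_L − X_C = -226.6 Ω
Z = 2060 − j226.6 Ω
|Z| = √(2060² + 226.6²) = 2072 Ω
∠Z = arctan(-226.6/2060) = -6.277°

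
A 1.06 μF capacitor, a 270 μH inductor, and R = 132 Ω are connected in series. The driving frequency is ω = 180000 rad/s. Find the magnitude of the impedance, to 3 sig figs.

X_L = ωL = 48.6 Ω
X_C = 1/(ωC) = 5.24 Ω
Net reactance X = X_L − X_C = 43.4 Ω
Z = 132 + j43.4 Ω
|Z| = √(132² + 43.4²) = 139 Ω

139 Ω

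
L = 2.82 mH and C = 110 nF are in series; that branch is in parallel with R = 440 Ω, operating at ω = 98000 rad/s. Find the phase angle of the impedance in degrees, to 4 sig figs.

67.35°

X_L = ωL = 276.4 Ω
X_C = 1/(ωC) = 92.76 Ω
Branch 1: Z₁ = R = 440.0 Ω
Branch 2 (series LC): Z₂ = j(X_L − X_C) = j183.6 Ω
Parallel: Z = Z₁Z₂/(Z₁+Z₂), |Z| = 169.4 Ω, ∠Z = 67.35°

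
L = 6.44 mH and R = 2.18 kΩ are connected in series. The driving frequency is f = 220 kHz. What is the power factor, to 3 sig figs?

ω = 2πf = 1.382e+06 rad/s
X_L = ωL = 8900 Ω
Z = 2180 + j8900 Ω
|Z| = √(2180² + 8900²) = 9170 Ω
∠Z = arctan(8900/2180) = 76.2°
cos φ = cos(76.2°) = 0.238

0.238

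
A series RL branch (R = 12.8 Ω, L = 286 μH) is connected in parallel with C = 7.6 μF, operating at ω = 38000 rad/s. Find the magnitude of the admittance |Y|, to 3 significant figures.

254 mS

X_L = ωL = 10.9 Ω
X_C = 1/(ωC) = 3.46 Ω
Branch 1 (R+jX_L): Z₁ = 12.8 + j10.9 Ω, |Z₁| = 16.8 Ω
Branch 2 (−jX_C): Z₂ = −j3.46 Ω
Parallel: Z = Z₁Z₂/(Z₁+Z₂), |Z| = 3.93 Ω, ∠Z = -79.7°
|Y| = 1/|Z| = 254 mS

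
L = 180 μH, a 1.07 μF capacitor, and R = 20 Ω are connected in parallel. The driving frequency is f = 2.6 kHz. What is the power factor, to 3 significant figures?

0.153

ω = 2πf = 16340 rad/s
X_L = ωL = 2.94 Ω
X_C = 1/(ωC) = 57.2 Ω
Parallel: admittances add. Y = 1/R + 1/(jωL) + jωC
Y = (0.0500 − j0.323) S
|Y| = 0.326 S → |Z| = 1/|Y| = 3.06 Ω, ∠Z = −∠Y = 81.2°
cos φ = cos(81.2°) = 0.153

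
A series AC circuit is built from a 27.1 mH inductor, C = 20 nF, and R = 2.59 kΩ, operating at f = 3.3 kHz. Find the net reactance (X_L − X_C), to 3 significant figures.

-1850 Ω

ω = 2πf = 20730 rad/s
X_L = ωL = 562 Ω
X_C = 1/(ωC) = 2410 Ω
X = 562 − 2410 = -1850 Ω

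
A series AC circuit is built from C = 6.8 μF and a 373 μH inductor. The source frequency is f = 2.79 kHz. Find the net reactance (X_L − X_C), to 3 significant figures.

-1.85 Ω

ω = 2πf = 17530 rad/s
X_L = ωL = 6.54 Ω
X_C = 1/(ωC) = 8.39 Ω
X = 6.54 − 8.39 = -1.85 Ω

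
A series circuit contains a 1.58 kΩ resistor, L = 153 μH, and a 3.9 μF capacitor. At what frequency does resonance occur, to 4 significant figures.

ω₀ = 1/√(LC) = 1/√(0.000153 × 3.9e-06) = 40940 rad/s
f₀ = ω₀/(2π) = 6.515 kHz

6.515 kHz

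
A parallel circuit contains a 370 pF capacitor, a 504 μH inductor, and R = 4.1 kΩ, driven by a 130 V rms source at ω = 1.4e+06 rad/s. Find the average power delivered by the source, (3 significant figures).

4.12 W

X_L = ωL = 706 Ω
X_C = 1/(ωC) = 1930 Ω
Parallel: admittances add. Y = 1/R + 1/(jωL) + jωC
Y = (0.000244 − j0.000899) S
|Y| = 0.000932 S → |Z| = 1/|Y| = 1070 Ω, ∠Z = −∠Y = 74.8°
I = V/|Z| = 121 mA
P = VI cos φ = 130 × 0.121 × cos(74.8°) = 4.12 W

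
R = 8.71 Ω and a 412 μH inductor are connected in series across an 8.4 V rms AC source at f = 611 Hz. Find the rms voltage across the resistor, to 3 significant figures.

ω = 2πf = 3839 rad/s
X_L = ωL = 1.58 Ω
Z = 8.71 + j1.58 Ω
|Z| = √(8.71² + 1.58²) = 8.85 Ω
I = V/|Z| = 949 mA
V_R = I·|Z_R| = 0.949 × 8.71 = 8.26 V

8.26 V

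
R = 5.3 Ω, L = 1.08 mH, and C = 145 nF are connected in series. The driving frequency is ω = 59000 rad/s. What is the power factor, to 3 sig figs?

X_L = ωL = 63.7 Ω
X_C = 1/(ωC) = 117 Ω
Net reactance X = X_L − X_C = -53.2 Ω
Z = 5.30 − j53.2 Ω
|Z| = √(5.30² + 53.2²) = 53.4 Ω
∠Z = arctan(-53.2/5.30) = -84.3°
cos φ = cos(-84.3°) = 0.0992

0.0992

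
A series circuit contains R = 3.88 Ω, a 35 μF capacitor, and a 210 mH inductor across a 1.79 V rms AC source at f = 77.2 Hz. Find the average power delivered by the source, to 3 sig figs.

6.68 mW

ω = 2πf = 485.1 rad/s
X_L = ωL = 102 Ω
X_C = 1/(ωC) = 58.9 Ω
Net reactance X = X_L − X_C = 43.0 Ω
Z = 3.88 + j43.0 Ω
|Z| = √(3.88² + 43.0²) = 43.1 Ω
∠Z = arctan(43.0/3.88) = 84.8°
I = V/|Z| = 41.5 mA
P = VI cos φ = 1.79 × 0.0415 × cos(84.8°) = 6.68 mW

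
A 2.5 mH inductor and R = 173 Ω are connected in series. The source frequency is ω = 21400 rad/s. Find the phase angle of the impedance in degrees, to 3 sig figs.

17.2°

X_L = ωL = 53.5 Ω
Z = 173 + j53.5 Ω
|Z| = √(173² + 53.5²) = 181 Ω
∠Z = arctan(53.5/173) = 17.2°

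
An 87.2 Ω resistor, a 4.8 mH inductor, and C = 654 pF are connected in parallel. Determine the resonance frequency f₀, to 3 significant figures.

89.8 kHz

ω₀ = 1/√(LC) = 1/√(0.0048 × 6.54e-10) = 564400 rad/s
f₀ = ω₀/(2π) = 89.8 kHz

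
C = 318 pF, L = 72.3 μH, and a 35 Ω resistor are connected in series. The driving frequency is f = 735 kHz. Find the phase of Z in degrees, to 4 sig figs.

-84.24°

ω = 2πf = 4.618e+06 rad/s
X_L = ωL = 333.9 Ω
X_C = 1/(ωC) = 680.9 Ω
Net reactance X = X_L − X_C = -347.0 Ω
Z = 35.00 − j347.0 Ω
|Z| = √(35.00² + 347.0²) = 348.8 Ω
∠Z = arctan(-347.0/35.00) = -84.24°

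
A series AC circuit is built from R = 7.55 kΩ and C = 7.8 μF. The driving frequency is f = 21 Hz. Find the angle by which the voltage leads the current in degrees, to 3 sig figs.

-7.33°

ω = 2πf = 131.9 rad/s
X_C = 1/(ωC) = 972 Ω
Z = 7550 − j972 Ω
|Z| = √(7550² + 972²) = 7610 Ω
∠Z = arctan(-972/7550) = -7.33°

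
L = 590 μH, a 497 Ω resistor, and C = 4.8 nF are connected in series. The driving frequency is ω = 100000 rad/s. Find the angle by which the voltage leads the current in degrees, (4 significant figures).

X_L = ωL = 59.00 Ω
X_C = 1/(ωC) = 2083 Ω
Net reactance X = X_L − X_C = -2024 Ω
Z = 497.0 − j2024 Ω
|Z| = √(497.0² + 2024²) = 2084 Ω
∠Z = arctan(-2024/497.0) = -76.21°

-76.21°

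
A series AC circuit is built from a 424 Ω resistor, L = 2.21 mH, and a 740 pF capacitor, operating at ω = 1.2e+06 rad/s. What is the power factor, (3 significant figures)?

X_L = ωL = 2650 Ω
X_C = 1/(ωC) = 1130 Ω
Net reactance X = X_L − X_C = 1530 Ω
Z = 424 + j1530 Ω
|Z| = √(424² + 1530²) = 1580 Ω
∠Z = arctan(1530/424) = 74.5°
cos φ = cos(74.5°) = 0.268

0.268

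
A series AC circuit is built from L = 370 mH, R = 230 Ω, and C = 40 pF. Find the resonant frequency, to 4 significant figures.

41.37 kHz

ω₀ = 1/√(LC) = 1/√(0.37 × 4e-11) = 259900 rad/s
f₀ = ω₀/(2π) = 41.37 kHz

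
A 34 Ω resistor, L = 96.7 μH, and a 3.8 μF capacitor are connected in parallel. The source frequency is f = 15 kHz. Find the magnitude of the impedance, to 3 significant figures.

4.00 Ω

ω = 2πf = 94250 rad/s
X_L = ωL = 9.11 Ω
X_C = 1/(ωC) = 2.79 Ω
Parallel: admittances add. Y = 1/R + 1/(jωL) + jωC
Y = (0.0294 + j0.248) S
|Y| = 0.250 S → |Z| = 1/|Y| = 4.00 Ω, ∠Z = −∠Y = -83.2°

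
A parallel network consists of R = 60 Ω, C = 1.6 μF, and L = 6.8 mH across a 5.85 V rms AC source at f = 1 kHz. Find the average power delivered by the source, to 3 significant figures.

570 mW

ω = 2πf = 6283 rad/s
X_L = ωL = 42.7 Ω
X_C = 1/(ωC) = 99.5 Ω
Parallel: admittances add. Y = 1/R + 1/(jωL) + jωC
Y = (0.0167 − j0.0134) S
|Y| = 0.0214 S → |Z| = 1/|Y| = 46.8 Ω, ∠Z = −∠Y = 38.7°
I = V/|Z| = 125 mA
P = VI cos φ = 5.85 × 0.125 × cos(38.7°) = 570 mW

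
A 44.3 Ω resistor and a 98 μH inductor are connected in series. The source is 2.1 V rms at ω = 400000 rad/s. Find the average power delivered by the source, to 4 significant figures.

55.83 mW

X_L = ωL = 39.20 Ω
Z = 44.30 + j39.20 Ω
|Z| = √(44.30² + 39.20²) = 59.15 Ω
∠Z = arctan(39.20/44.30) = 41.50°
I = V/|Z| = 35.50 mA
P = VI cos φ = 2.1 × 0.03550 × cos(41.50°) = 55.83 mW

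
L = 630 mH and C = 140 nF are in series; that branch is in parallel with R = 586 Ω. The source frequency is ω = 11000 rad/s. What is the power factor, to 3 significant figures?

0.996

X_L = ωL = 6930 Ω
X_C = 1/(ωC) = 649 Ω
Branch 1: Z₁ = R = 586 Ω
Branch 2 (series LC): Z₂ = j(X_L − X_C) = j6280 Ω
Parallel: Z = Z₁Z₂/(Z₁+Z₂), |Z| = 583 Ω, ∠Z = 5.33°
cos φ = cos(5.33°) = 0.996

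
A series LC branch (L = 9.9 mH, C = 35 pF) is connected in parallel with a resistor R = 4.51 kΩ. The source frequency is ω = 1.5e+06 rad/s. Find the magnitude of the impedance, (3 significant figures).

X_L = ωL = 14900 Ω
X_C = 1/(ωC) = 19000 Ω
Branch 1: Z₁ = R = 4510 Ω
Branch 2 (series LC): Z₂ = j(X_L − X_C) = −j4200 Ω
Parallel: Z = Z₁Z₂/(Z₁+Z₂), |Z| = 3070 Ω, ∠Z = -47.1°

3070 Ω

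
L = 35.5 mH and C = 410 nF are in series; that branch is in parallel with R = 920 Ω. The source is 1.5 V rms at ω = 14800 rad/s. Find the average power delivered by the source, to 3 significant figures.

X_L = ωL = 525 Ω
X_C = 1/(ωC) = 165 Ω
Branch 1: Z₁ = R = 920 Ω
Branch 2 (series LC): Z₂ = j(X_L − X_C) = j361 Ω
Parallel: Z = Z₁Z₂/(Z₁+Z₂), |Z| = 336 Ω, ∠Z = 68.6°
I = V/|Z| = 4.47 mA
P = VI cos φ = 1.5 × 0.00447 × cos(68.6°) = 2.45 mW

2.45 mW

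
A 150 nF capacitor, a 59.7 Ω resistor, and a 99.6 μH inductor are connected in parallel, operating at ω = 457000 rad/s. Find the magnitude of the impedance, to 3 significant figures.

20.2 Ω

X_L = ωL = 45.5 Ω
X_C = 1/(ωC) = 14.6 Ω
Parallel: admittances add. Y = 1/R + 1/(jωL) + jωC
Y = (0.0168 + j0.0466) S
|Y| = 0.0495 S → |Z| = 1/|Y| = 20.2 Ω, ∠Z = −∠Y = -70.2°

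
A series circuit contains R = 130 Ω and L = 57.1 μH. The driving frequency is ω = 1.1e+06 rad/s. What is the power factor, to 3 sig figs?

0.900

X_L = ωL = 62.8 Ω
Z = 130 + j62.8 Ω
|Z| = √(130² + 62.8²) = 144 Ω
∠Z = arctan(62.8/130) = 25.8°
cos φ = cos(25.8°) = 0.900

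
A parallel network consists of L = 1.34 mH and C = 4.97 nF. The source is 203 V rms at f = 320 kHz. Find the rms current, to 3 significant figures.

ω = 2πf = 2.011e+06 rad/s
X_L = ωL = 2690 Ω
X_C = 1/(ωC) = 100 Ω
Parallel: admittances add. Y = 1/(jωL) + jωC
Y = (0 + j0.00962) S
|Y| = 0.00962 S → |Z| = 1/|Y| = 104 Ω, ∠Z = −∠Y = -90.0°
I = V/|Z| = 203/104 = 1.95 A

1.95 A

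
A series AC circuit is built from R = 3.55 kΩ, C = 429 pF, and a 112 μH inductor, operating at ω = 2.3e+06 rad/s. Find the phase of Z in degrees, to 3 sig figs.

-12.0°

X_L = ωL = 258 Ω
X_C = 1/(ωC) = 1010 Ω
Net reactance X = X_L − X_C = -756 Ω
Z = 3550 − j756 Ω
|Z| = √(3550² + 756²) = 3630 Ω
∠Z = arctan(-756/3550) = -12.0°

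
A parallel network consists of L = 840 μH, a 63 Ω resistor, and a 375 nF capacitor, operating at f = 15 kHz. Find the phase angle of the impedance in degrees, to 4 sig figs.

-55.05°

ω = 2πf = 94250 rad/s
X_L = ωL = 79.17 Ω
X_C = 1/(ωC) = 28.29 Ω
Parallel: admittances add. Y = 1/R + 1/(jωL) + jωC
Y = (0.01587 + j0.02271) S
|Y| = 0.02771 S → |Z| = 1/|Y| = 36.09 Ω, ∠Z = −∠Y = -55.05°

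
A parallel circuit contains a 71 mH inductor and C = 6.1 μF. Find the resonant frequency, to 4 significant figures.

ω₀ = 1/√(LC) = 1/√(0.071 × 6.1e-06) = 1520 rad/s
f₀ = ω₀/(2π) = 241.8 Hz

241.8 Hz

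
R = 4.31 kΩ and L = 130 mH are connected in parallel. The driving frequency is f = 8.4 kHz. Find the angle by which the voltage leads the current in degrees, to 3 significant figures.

ω = 2πf = 52780 rad/s
X_L = ωL = 6860 Ω
Parallel: admittances add. Y = 1/R + 1/(jωL)
Y = (0.000232 − j0.000146) S
|Y| = 0.000274 S → |Z| = 1/|Y| = 3650 Ω, ∠Z = −∠Y = 32.1°

32.1°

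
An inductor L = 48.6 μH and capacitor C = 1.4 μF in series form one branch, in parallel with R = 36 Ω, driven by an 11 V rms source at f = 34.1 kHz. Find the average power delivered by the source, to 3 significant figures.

3.36 W

ω = 2πf = 214300 rad/s
X_L = ωL = 10.4 Ω
X_C = 1/(ωC) = 3.33 Ω
Branch 1: Z₁ = R = 36.0 Ω
Branch 2 (series LC): Z₂ = j(X_L − X_C) = j7.08 Ω
Parallel: Z = Z₁Z₂/(Z₁+Z₂), |Z| = 6.95 Ω, ∠Z = 78.9°
I = V/|Z| = 1.58 A
P = VI cos φ = 11 × 1.58 × cos(78.9°) = 3.36 W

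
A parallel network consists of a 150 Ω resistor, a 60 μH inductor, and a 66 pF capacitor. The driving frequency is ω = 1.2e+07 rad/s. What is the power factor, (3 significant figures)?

X_L = ωL = 720 Ω
X_C = 1/(ωC) = 1260 Ω
Parallel: admittances add. Y = 1/R + 1/(jωL) + jωC
Y = (0.00667 − j0.000597) S
|Y| = 0.00669 S → |Z| = 1/|Y| = 149 Ω, ∠Z = −∠Y = 5.12°
cos φ = cos(5.12°) = 0.996

0.996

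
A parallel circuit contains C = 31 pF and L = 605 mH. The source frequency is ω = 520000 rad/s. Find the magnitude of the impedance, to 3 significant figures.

77300 Ω

X_L = ωL = 315000 Ω
X_C = 1/(ωC) = 62000 Ω
Parallel: admittances add. Y = 1/(jωL) + jωC
Y = (0 + j1.29e-05) S
|Y| = 1.29e-05 S → |Z| = 1/|Y| = 77300 Ω, ∠Z = −∠Y = -90.0°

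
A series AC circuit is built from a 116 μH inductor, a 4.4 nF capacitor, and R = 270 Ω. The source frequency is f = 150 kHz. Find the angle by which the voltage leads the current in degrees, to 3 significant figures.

ω = 2πf = 942500 rad/s
X_L = ωL = 109 Ω
X_C = 1/(ωC) = 241 Ω
Net reactance X = X_L − X_C = -132 Ω
Z = 270 − j132 Ω
|Z| = √(270² + 132²) = 300 Ω
∠Z = arctan(-132/270) = -26.0°

-26.0°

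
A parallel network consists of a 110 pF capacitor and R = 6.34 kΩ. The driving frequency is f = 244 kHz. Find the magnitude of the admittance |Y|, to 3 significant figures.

231 μS

ω = 2πf = 1.533e+06 rad/s
X_C = 1/(ωC) = 5930 Ω
Parallel: admittances add. Y = 1/R + jωC
Y = (0.000158 + j0.000169) S
|Y| = 0.000231 S → |Z| = 1/|Y| = 4330 Ω, ∠Z = −∠Y = -46.9°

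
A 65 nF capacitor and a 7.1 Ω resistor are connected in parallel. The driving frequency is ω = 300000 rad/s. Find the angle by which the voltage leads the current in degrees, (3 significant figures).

-7.88°

X_C = 1/(ωC) = 51.3 Ω
Parallel: admittances add. Y = 1/R + jωC
Y = (0.141 + j0.0195) S
|Y| = 0.142 S → |Z| = 1/|Y| = 7.03 Ω, ∠Z = −∠Y = -7.88°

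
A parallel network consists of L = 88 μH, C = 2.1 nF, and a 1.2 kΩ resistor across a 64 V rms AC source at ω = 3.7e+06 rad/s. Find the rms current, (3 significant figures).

X_L = ωL = 326 Ω
X_C = 1/(ωC) = 129 Ω
Parallel: admittances add. Y = 1/R + 1/(jωL) + jωC
Y = (0.000833 + j0.00470) S
|Y| = 0.00477 S → |Z| = 1/|Y| = 210 Ω, ∠Z = −∠Y = -79.9°
I = V/|Z| = 64/210 = 305 mA

305 mA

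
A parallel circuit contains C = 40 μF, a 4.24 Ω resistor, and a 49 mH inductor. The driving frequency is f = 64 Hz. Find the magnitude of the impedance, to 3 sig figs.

ω = 2πf = 402.1 rad/s
X_L = ωL = 19.7 Ω
X_C = 1/(ωC) = 62.2 Ω
Parallel: admittances add. Y = 1/R + 1/(jωL) + jωC
Y = (0.236 − j0.0347) S
|Y| = 0.238 S → |Z| = 1/|Y| = 4.19 Ω, ∠Z = −∠Y = 8.36°

4.19 Ω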